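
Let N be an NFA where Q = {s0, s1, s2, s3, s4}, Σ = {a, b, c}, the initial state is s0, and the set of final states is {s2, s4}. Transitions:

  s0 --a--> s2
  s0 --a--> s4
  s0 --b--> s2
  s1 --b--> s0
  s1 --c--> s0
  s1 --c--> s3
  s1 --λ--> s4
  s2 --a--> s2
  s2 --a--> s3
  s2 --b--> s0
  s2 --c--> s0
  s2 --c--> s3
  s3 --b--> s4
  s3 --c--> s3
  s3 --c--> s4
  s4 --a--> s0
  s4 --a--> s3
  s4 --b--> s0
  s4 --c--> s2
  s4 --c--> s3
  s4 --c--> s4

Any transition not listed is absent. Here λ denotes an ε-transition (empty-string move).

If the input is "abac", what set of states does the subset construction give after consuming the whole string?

{s0, s2, s3, s4}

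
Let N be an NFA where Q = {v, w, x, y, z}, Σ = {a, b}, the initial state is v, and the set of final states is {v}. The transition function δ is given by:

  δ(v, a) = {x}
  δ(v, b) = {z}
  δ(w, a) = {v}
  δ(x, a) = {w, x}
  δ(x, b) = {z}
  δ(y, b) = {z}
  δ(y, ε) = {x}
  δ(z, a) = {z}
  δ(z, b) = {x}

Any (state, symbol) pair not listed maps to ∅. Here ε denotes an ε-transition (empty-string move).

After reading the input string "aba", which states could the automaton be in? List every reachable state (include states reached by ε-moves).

Start in {v}.
Read 'a': v→{x}; now {x}.
Read 'b': x→{z}; now {z}.
Read 'a': z→{z}; now {z}.

{z}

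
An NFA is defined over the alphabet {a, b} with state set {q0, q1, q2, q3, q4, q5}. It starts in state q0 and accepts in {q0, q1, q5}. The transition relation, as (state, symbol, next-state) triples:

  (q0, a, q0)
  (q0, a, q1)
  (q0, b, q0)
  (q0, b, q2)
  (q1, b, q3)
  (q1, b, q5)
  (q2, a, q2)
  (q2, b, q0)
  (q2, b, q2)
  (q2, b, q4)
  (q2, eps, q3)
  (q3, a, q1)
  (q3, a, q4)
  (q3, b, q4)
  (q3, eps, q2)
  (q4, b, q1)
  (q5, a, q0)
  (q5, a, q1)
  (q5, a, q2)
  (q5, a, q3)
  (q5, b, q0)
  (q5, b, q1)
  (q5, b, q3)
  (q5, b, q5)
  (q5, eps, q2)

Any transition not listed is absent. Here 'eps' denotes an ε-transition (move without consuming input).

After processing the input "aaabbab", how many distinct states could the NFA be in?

Start in {q0}.
Read 'a': {q0} → {q0, q1}.
Read 'a': {q0, q1} → {q0, q1}.
Read 'a': {q0, q1} → {q0, q1}.
Read 'b': {q0, q1} → {q0, q2, q3, q5}.
Read 'b': {q0, q2, q3, q5} → {q0, q1, q2, q3, q4, q5}.
Read 'a': {q0, q1, q2, q3, q4, q5} → {q0, q1, q2, q3, q4}.
Read 'b': {q0, q1, q2, q3, q4} → {q0, q1, q2, q3, q4, q5}.
That set has 6 states.

6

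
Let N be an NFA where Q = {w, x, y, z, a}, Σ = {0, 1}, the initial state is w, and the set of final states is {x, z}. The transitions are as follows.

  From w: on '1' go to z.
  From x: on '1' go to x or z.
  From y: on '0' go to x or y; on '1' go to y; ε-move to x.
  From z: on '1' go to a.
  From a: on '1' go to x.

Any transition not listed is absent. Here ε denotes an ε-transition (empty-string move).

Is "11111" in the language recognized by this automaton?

Start in {w}.
Read '1': w→{z}; now {z}.
Read '1': z→{a}; now {a}.
Read '1': a→{x}; now {x}.
Read '1': x→{x, z}; now {x, z}.
Read '1': x→{x, z}, z→{a}; now {x, z, a}.
The final set {x, z, a} contains the accepting states x, z.

Yes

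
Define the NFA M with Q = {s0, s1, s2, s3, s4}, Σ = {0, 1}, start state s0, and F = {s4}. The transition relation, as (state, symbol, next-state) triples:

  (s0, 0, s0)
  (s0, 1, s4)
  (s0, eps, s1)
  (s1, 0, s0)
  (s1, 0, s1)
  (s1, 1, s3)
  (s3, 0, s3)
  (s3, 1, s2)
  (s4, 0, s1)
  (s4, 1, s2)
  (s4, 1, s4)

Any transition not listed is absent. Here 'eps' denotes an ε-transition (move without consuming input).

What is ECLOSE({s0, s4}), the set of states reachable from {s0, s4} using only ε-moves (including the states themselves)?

Begin with {s0, s4}.
ε-move s0 → s1; add s1.

{s0, s1, s4}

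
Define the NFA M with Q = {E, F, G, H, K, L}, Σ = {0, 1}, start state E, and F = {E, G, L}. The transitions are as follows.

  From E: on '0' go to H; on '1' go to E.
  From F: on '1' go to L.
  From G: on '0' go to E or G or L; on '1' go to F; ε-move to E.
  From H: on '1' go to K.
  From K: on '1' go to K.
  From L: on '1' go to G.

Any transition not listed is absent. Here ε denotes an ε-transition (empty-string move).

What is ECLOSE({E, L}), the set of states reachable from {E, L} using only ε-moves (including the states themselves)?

{E, L}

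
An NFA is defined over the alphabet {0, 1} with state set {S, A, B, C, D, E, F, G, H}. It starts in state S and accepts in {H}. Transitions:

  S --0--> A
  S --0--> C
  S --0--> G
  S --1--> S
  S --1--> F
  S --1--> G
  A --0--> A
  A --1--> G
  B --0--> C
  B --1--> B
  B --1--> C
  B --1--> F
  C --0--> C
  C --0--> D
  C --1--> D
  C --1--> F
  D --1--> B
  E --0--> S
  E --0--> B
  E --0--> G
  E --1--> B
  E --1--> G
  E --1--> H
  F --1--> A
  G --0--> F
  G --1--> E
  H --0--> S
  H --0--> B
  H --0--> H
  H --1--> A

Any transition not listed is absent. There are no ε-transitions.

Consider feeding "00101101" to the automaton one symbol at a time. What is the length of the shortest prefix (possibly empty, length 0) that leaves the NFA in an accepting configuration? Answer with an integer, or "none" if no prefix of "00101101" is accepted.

none

Start in {S}.
Read '0': {S} → {A, C, G}.
Read '0': {A, C, G} → {A, C, D, F}.
Read '1': {A, C, D, F} → {A, B, D, F, G}.
Read '0': {A, B, D, F, G} → {A, C, F}.
Read '1': {A, C, F} → {A, D, F, G}.
Read '1': {A, D, F, G} → {A, B, E, G}.
Read '0': {A, B, E, G} → {S, A, B, C, F, G}.
Read '1': {S, A, B, C, F, G} → {S, A, B, C, D, E, F, G}.
No reachable set along the way intersects F.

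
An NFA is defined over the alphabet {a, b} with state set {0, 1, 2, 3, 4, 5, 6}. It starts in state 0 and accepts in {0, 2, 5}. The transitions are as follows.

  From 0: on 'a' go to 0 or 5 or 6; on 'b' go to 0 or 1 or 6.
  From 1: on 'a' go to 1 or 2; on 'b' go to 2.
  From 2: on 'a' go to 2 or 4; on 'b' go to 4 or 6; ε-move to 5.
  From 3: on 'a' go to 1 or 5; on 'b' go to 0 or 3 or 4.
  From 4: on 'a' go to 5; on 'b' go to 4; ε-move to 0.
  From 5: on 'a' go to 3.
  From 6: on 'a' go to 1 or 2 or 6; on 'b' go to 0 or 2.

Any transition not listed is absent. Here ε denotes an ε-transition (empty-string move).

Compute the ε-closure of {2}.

Begin with {2}.
ε-move 2 → 5; add 5.

{2, 5}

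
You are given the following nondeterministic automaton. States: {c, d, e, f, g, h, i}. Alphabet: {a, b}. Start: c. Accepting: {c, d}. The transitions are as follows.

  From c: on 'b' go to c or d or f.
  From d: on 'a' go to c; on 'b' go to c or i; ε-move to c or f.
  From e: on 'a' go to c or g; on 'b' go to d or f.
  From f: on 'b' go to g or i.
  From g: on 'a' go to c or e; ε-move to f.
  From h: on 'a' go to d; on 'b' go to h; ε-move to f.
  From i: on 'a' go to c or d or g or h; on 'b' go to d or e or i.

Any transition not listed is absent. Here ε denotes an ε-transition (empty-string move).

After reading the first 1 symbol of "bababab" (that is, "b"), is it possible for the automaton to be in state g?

No

Start in {c}.
Read 'b': {c} → {c, d, f}.
State g is not in {c, d, f}.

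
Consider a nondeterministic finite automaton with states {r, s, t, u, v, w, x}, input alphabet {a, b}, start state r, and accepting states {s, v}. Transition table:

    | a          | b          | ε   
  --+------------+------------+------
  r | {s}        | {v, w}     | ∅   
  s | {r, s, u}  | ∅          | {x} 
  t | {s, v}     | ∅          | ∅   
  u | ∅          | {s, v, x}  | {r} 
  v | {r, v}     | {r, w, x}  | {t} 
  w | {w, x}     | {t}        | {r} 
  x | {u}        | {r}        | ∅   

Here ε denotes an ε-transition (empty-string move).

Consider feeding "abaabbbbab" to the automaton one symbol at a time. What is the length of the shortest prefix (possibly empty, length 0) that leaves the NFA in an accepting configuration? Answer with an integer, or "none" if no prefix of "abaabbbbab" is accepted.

Start in {r}.
Read 'a': {r} → {s, x}.
None of the earlier sets intersect F, but {s, x} does.

1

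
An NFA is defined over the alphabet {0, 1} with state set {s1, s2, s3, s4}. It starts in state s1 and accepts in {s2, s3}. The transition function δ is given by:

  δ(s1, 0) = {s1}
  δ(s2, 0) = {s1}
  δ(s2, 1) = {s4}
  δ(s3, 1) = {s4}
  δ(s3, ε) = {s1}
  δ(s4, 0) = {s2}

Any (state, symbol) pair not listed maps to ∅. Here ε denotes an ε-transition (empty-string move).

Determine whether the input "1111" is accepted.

Start in {s1}.
Read '1': {s1} → ∅.
The set is empty and remains empty for the remaining 3 symbols.
The final set ∅ contains no accepting state.

No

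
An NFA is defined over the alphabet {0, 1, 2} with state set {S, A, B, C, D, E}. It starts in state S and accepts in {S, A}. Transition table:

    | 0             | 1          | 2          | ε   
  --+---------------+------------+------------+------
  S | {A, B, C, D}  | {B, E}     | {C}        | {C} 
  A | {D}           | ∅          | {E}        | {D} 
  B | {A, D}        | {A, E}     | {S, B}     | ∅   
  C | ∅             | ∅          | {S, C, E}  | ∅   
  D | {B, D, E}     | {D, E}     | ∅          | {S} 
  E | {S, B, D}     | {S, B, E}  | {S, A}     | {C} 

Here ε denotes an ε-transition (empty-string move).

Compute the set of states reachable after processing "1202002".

{S, A, B, C, D, E}

Start: ε-closure({S}) = {S, C}.
Read '1': S→{B, E}, C→∅; union {B, E}; ε-closure = {B, C, E}.
Read '2': B→{S, B}, C→{S, C, E}, E→{S, A}; union {S, A, B, C, E}; ε-closure = {S, A, B, C, D, E}.
Read '0': S→{A, B, C, D}, A→{D}, B→{A, D}, C→∅, D→{B, D, E}, E→{S, B, D}; now {S, A, B, C, D, E}.
Read '2': S→{C}, A→{E}, B→{S, B}, C→{S, C, E}, D→∅, E→{S, A}; union {S, A, B, C, E}; ε-closure = {S, A, B, C, D, E}.
Read '0': S→{A, B, C, D}, A→{D}, B→{A, D}, C→∅, D→{B, D, E}, E→{S, B, D}; now {S, A, B, C, D, E}.
Read '0': S→{A, B, C, D}, A→{D}, B→{A, D}, C→∅, D→{B, D, E}, E→{S, B, D}; now {S, A, B, C, D, E}.
Read '2': S→{C}, A→{E}, B→{S, B}, C→{S, C, E}, D→∅, E→{S, A}; union {S, A, B, C, E}; ε-closure = {S, A, B, C, D, E}.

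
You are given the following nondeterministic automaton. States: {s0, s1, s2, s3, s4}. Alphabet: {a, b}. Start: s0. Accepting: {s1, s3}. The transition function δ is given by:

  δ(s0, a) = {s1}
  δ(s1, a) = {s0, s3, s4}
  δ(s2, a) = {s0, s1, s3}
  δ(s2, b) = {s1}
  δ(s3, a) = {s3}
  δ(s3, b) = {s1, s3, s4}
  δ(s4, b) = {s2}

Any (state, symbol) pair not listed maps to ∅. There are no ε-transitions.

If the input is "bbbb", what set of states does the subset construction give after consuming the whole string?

Start in {s0}.
Read 'b': s0→∅; now ∅.
The set is empty and remains empty for the remaining 3 symbols.

∅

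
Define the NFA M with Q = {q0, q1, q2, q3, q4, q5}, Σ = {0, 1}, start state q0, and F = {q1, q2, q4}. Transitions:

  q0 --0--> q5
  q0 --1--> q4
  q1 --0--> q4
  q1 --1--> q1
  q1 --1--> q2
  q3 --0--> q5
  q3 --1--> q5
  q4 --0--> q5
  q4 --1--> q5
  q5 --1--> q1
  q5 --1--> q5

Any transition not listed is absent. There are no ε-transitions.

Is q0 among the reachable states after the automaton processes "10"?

No

Start in {q0}.
Read '1': q0→{q4}; now {q4}.
Read '0': q4→{q5}; now {q5}.
State q0 is not in {q5}.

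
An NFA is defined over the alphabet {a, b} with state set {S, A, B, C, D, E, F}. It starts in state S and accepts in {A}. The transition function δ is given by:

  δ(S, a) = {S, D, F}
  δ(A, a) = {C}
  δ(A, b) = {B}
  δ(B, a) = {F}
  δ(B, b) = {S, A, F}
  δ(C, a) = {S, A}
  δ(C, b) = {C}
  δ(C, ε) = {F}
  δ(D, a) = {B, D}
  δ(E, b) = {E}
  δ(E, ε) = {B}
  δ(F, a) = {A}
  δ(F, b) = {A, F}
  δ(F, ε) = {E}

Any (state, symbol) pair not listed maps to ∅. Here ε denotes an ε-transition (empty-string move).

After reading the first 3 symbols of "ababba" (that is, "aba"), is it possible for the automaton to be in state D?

Yes

Start in {S}.
Read 'a': S→{S, D, F}; union {S, D, F}; ε-closure = {S, B, D, E, F}.
Read 'b': S→∅, B→{S, A, F}, D→∅, E→{E}, F→{A, F}; union {S, A, E, F}; ε-closure = {S, A, B, E, F}.
Read 'a': S→{S, D, F}, A→{C}, B→{F}, E→∅, F→{A}; union {S, A, C, D, F}; ε-closure = {S, A, B, C, D, E, F}.
State D is in {S, A, B, C, D, E, F}.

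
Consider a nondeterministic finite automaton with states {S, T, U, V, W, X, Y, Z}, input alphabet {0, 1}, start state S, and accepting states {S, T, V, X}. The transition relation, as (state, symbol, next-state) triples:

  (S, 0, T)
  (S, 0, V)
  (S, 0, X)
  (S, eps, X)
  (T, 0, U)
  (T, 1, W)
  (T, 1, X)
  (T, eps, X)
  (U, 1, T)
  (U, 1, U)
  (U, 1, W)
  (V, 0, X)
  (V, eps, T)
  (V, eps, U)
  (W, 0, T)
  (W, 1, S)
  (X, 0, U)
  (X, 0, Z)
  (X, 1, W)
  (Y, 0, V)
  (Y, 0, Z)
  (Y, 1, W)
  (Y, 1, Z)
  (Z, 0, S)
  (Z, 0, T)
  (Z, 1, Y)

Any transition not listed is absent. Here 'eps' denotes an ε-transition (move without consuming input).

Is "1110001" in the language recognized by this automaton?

Start: ε-closure({S}) = {S, X}.
Read '1': S→∅, X→{W}; now {W}.
Read '1': W→{S}; union {S}; ε-closure = {S, X}.
Read '1': S→∅, X→{W}; now {W}.
Read '0': W→{T}; union {T}; ε-closure = {T, X}.
Read '0': T→{U}, X→{U, Z}; now {U, Z}.
Read '0': U→∅, Z→{S, T}; union {S, T}; ε-closure = {S, T, X}.
Read '1': S→∅, T→{W, X}, X→{W}; now {W, X}.
The final set {W, X} contains the accepting state X.

Yes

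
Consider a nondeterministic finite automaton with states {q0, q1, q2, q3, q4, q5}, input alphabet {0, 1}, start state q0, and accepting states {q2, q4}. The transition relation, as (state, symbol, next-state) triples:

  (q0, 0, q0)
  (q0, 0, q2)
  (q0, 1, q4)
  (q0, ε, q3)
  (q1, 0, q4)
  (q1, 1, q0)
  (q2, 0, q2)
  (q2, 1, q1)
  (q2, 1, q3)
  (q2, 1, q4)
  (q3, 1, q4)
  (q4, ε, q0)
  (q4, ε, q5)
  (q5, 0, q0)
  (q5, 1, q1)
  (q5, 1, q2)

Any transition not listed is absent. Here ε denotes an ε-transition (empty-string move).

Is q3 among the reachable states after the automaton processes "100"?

Yes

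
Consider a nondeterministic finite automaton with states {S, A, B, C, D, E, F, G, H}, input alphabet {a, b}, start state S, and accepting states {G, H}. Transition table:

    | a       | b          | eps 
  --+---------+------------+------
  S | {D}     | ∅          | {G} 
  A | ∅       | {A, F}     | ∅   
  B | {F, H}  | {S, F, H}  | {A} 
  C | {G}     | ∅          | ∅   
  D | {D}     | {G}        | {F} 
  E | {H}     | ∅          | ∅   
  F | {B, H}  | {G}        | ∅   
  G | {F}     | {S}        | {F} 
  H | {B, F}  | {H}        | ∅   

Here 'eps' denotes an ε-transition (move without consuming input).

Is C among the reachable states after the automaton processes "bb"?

Start: ε-closure({S}) = {S, F, G}.
Read 'b': S→∅, F→{G}, G→{S}; union {S, G}; ε-closure = {S, F, G}.
Read 'b': S→∅, F→{G}, G→{S}; union {S, G}; ε-closure = {S, F, G}.
State C is not in {S, F, G}.

No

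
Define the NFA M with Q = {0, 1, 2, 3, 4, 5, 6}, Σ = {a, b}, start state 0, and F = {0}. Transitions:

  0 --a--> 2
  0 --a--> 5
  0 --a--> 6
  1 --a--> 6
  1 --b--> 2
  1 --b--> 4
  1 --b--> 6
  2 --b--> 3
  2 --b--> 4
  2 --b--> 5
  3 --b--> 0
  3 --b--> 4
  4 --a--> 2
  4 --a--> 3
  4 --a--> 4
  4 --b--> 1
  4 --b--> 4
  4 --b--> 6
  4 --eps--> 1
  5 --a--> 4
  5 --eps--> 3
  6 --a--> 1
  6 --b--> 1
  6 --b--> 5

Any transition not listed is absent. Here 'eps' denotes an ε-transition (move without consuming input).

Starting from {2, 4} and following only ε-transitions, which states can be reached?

Begin with {2, 4}.
ε-move 4 → 1; add 1.

{1, 2, 4}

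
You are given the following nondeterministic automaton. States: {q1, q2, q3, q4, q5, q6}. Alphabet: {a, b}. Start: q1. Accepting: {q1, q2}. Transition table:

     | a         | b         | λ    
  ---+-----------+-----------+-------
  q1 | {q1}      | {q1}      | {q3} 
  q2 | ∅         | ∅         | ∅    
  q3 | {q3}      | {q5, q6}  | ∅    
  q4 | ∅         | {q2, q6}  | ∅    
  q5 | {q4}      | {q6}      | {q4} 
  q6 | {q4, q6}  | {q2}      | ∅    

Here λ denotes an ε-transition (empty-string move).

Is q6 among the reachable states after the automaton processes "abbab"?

Start: ε-closure({q1}) = {q1, q3}.
Read 'a': {q1, q3} → {q1, q3}.
Read 'b': {q1, q3} → {q1, q3, q4, q5, q6}.
Read 'b': {q1, q3, q4, q5, q6} → {q1, q2, q3, q4, q5, q6}.
Read 'a': {q1, q2, q3, q4, q5, q6} → {q1, q3, q4, q6}.
Read 'b': {q1, q3, q4, q6} → {q1, q2, q3, q4, q5, q6}.
State q6 is in {q1, q2, q3, q4, q5, q6}.

Yes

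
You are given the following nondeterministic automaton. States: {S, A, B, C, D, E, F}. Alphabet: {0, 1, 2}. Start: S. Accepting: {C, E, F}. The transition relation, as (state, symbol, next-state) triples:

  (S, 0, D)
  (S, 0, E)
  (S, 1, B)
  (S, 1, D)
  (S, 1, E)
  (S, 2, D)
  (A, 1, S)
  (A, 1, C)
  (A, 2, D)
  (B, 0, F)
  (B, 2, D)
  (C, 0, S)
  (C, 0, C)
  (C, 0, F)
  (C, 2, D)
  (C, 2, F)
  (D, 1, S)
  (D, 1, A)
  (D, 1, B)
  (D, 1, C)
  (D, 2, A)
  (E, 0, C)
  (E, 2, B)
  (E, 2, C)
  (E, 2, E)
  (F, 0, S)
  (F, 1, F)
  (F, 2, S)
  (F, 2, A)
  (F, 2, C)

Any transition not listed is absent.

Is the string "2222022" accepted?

Start in {S}.
Read '2': S→{D}; now {D}.
Read '2': D→{A}; now {A}.
Read '2': A→{D}; now {D}.
Read '2': D→{A}; now {A}.
Read '0': A→∅; now ∅.
The set is empty and remains empty for the remaining 2 symbols.
The final set ∅ contains no accepting state.

No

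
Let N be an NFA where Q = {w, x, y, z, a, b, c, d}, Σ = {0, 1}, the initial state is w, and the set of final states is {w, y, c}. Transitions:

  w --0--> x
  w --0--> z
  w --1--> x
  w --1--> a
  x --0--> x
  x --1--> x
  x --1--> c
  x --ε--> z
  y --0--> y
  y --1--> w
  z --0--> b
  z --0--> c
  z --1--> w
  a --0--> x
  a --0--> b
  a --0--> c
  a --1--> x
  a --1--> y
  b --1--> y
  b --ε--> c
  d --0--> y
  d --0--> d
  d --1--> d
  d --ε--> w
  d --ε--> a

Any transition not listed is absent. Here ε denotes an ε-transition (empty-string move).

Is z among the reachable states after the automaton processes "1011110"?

Start in {w}.
Read '1': w→{x, a}; union {x, a}; ε-closure = {x, z, a}.
Read '0': x→{x}, z→{b, c}, a→{x, b, c}; union {x, b, c}; ε-closure = {x, z, b, c}.
Read '1': x→{x, c}, z→{w}, b→{y}, c→∅; union {w, x, y, c}; ε-closure = {w, x, y, z, c}.
Read '1': w→{x, a}, x→{x, c}, y→{w}, z→{w}, c→∅; union {w, x, a, c}; ε-closure = {w, x, z, a, c}.
Read '1': w→{x, a}, x→{x, c}, z→{w}, a→{x, y}, c→∅; union {w, x, y, a, c}; ε-closure = {w, x, y, z, a, c}.
Read '1': w→{x, a}, x→{x, c}, y→{w}, z→{w}, a→{x, y}, c→∅; union {w, x, y, a, c}; ε-closure = {w, x, y, z, a, c}.
Read '0': w→{x, z}, x→{x}, y→{y}, z→{b, c}, a→{x, b, c}, c→∅; now {x, y, z, b, c}.
State z is in {x, y, z, b, c}.

Yes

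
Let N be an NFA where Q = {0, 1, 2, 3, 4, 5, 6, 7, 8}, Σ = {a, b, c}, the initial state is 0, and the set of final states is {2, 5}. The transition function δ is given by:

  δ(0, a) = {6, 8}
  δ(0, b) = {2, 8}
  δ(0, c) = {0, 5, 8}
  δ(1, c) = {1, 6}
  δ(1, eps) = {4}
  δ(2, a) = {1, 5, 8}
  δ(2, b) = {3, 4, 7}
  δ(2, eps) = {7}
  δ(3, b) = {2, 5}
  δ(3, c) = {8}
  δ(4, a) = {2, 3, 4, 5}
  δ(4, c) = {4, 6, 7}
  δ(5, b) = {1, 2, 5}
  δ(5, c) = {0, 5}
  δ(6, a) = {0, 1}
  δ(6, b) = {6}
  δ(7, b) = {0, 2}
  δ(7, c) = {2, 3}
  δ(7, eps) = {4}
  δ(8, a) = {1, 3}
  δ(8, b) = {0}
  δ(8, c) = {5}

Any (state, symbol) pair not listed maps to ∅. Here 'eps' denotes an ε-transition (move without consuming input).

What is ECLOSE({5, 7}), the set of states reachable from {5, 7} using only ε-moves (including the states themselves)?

Begin with {5, 7}.
ε-move 7 → 4; add 4.

{4, 5, 7}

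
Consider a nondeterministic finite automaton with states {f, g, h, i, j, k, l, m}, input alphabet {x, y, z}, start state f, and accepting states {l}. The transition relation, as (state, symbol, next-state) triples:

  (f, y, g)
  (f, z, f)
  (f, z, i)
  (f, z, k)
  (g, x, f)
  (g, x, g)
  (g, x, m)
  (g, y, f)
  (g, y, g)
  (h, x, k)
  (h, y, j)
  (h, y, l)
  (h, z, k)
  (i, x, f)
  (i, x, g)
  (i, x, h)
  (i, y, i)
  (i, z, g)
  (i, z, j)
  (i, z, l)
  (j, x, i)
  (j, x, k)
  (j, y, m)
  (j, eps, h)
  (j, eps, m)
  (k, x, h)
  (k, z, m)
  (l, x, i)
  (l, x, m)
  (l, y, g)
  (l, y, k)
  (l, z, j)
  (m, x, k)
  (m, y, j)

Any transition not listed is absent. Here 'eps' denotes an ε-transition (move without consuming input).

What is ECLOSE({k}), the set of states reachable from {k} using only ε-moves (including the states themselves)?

{k}

Begin with {k}.
No ε-moves leave this set, so the closure equals the set itself.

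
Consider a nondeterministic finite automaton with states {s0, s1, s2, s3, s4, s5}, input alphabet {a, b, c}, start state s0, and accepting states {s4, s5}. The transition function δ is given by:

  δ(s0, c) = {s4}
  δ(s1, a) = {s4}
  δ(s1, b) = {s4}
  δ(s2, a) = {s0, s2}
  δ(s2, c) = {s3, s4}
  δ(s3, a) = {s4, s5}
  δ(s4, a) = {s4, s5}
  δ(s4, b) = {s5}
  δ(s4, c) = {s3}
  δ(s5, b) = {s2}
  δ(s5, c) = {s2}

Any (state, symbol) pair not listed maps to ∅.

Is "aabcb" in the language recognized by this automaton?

Start in {s0}.
Read 'a': {s0} → ∅.
The set is empty and remains empty for the remaining 4 symbols.
The final set ∅ contains no accepting state.

No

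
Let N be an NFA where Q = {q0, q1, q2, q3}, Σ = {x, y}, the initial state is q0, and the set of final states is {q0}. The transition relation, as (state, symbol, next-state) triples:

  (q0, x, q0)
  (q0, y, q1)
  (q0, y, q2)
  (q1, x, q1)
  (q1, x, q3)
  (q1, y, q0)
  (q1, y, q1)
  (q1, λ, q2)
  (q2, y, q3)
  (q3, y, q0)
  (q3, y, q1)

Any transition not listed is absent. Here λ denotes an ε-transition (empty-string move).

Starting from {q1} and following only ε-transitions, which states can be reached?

{q1, q2}

Begin with {q1}.
ε-move q1 → q2; add q2.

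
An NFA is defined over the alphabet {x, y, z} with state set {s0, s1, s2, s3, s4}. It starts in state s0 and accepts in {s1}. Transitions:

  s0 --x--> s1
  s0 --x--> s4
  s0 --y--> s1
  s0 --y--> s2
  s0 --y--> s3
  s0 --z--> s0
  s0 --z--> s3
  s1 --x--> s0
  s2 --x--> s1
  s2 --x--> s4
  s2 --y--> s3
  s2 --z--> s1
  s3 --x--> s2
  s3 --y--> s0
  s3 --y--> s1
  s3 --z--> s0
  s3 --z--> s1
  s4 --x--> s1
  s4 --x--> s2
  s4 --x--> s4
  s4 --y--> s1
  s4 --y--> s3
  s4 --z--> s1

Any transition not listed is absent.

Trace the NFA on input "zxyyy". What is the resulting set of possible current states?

Start in {s0}.
Read 'z': s0→{s0, s3}; now {s0, s3}.
Read 'x': s0→{s1, s4}, s3→{s2}; now {s1, s2, s4}.
Read 'y': s1→∅, s2→{s3}, s4→{s1, s3}; now {s1, s3}.
Read 'y': s1→∅, s3→{s0, s1}; now {s0, s1}.
Read 'y': s0→{s1, s2, s3}, s1→∅; now {s1, s2, s3}.

{s1, s2, s3}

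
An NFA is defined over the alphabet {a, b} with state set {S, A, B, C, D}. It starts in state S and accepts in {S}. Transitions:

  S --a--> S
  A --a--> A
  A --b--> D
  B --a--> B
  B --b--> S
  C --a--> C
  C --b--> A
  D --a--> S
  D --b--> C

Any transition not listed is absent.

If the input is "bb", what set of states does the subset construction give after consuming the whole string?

Start in {S}.
Read 'b': {S} → ∅.
The set is empty and remains empty for the remaining 1 symbol.

∅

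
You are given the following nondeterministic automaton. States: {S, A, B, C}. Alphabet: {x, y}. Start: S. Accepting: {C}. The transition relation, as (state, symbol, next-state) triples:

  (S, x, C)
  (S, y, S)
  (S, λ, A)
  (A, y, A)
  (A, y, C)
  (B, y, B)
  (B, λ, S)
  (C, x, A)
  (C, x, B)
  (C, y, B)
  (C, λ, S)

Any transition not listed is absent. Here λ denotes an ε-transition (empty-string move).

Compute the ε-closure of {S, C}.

{S, A, C}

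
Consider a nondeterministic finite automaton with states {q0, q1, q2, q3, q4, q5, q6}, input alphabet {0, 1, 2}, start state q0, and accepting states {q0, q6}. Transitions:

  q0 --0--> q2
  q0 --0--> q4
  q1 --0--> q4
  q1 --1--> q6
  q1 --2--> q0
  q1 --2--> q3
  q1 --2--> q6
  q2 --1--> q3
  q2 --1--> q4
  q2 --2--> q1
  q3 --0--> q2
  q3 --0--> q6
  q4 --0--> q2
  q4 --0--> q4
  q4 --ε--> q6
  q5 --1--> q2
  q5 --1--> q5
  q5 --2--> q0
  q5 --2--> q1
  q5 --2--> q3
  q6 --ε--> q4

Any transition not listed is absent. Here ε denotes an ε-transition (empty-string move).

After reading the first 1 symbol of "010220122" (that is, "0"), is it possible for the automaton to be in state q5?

Start in {q0}.
Read '0': {q0} → {q2, q4, q6}.
State q5 is not in {q2, q4, q6}.

No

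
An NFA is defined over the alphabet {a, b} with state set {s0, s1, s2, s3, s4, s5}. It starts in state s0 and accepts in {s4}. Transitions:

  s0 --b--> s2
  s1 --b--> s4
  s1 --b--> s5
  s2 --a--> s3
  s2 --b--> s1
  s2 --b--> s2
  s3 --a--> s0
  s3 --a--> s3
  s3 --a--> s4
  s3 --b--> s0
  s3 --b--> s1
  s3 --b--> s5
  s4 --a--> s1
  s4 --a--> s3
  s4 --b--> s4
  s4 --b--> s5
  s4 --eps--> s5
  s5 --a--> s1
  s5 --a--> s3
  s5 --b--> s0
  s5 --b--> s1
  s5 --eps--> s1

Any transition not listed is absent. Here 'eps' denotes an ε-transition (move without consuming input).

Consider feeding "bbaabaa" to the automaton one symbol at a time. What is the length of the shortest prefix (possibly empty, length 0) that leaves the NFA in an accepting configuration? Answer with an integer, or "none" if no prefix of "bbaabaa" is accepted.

4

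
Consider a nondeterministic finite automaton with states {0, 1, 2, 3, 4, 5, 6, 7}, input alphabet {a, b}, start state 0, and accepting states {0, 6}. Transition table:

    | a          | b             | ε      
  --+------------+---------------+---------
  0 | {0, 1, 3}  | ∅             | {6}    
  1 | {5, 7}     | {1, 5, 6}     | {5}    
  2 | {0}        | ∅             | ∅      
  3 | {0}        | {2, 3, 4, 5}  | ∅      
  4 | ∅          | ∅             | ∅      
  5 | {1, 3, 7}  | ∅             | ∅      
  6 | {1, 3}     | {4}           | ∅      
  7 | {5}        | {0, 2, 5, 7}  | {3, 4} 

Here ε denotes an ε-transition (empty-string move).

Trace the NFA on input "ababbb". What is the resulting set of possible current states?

{0, 1, 2, 3, 4, 5, 6, 7}

Start: ε-closure({0}) = {0, 6}.
Read 'a': 0→{0, 1, 3}, 6→{1, 3}; union {0, 1, 3}; ε-closure = {0, 1, 3, 5, 6}.
Read 'b': 0→∅, 1→{1, 5, 6}, 3→{2, 3, 4, 5}, 5→∅, 6→{4}; now {1, 2, 3, 4, 5, 6}.
Read 'a': 1→{5, 7}, 2→{0}, 3→{0}, 4→∅, 5→{1, 3, 7}, 6→{1, 3}; union {0, 1, 3, 5, 7}; ε-closure = {0, 1, 3, 4, 5, 6, 7}.
Read 'b': 0→∅, 1→{1, 5, 6}, 3→{2, 3, 4, 5}, 4→∅, 5→∅, 6→{4}, 7→{0, 2, 5, 7}; now {0, 1, 2, 3, 4, 5, 6, 7}.
Read 'b': 0→∅, 1→{1, 5, 6}, 2→∅, 3→{2, 3, 4, 5}, 4→∅, 5→∅, 6→{4}, 7→{0, 2, 5, 7}; now {0, 1, 2, 3, 4, 5, 6, 7}.
Read 'b': 0→∅, 1→{1, 5, 6}, 2→∅, 3→{2, 3, 4, 5}, 4→∅, 5→∅, 6→{4}, 7→{0, 2, 5, 7}; now {0, 1, 2, 3, 4, 5, 6, 7}.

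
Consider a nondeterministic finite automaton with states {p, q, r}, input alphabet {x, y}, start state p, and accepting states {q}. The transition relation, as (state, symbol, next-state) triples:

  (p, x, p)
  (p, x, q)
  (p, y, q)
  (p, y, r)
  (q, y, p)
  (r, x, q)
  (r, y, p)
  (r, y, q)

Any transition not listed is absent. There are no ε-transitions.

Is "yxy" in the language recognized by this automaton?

Start in {p}.
Read 'y': p→{q, r}; now {q, r}.
Read 'x': q→∅, r→{q}; now {q}.
Read 'y': q→{p}; now {p}.
The final set {p} contains no accepting state.

No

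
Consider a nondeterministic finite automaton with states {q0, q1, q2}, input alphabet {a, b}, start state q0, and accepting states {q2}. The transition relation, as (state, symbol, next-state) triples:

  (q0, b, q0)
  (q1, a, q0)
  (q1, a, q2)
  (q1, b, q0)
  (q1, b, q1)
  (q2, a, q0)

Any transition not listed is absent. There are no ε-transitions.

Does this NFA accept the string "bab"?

Start in {q0}.
Read 'b': {q0} → {q0}.
Read 'a': {q0} → ∅.
The set is empty and remains empty for the remaining 1 symbol.
The final set ∅ contains no accepting state.

No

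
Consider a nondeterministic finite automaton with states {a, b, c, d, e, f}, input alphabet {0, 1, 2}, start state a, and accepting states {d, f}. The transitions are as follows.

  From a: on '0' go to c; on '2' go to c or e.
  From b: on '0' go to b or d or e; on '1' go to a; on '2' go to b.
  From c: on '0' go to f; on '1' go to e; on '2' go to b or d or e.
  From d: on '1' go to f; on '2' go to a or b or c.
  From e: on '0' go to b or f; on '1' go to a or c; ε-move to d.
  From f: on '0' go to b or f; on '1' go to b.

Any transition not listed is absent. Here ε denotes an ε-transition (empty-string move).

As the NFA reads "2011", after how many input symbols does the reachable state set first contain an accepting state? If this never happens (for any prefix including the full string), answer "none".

1

Start in {a}.
Read '2': a→{c, e}; union {c, e}; ε-closure = {c, d, e}.
None of the earlier sets intersect F, but {c, d, e} does.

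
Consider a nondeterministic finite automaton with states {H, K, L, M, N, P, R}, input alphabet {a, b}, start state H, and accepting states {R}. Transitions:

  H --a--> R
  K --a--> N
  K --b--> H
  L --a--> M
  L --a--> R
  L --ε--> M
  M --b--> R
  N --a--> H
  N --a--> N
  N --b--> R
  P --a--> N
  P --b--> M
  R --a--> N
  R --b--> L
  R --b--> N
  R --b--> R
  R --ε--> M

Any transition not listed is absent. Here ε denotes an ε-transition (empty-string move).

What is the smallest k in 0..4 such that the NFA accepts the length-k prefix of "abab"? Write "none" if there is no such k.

Start in {H}.
Read 'a': {H} → {M, R}.
None of the earlier sets intersect F, but {M, R} does.

1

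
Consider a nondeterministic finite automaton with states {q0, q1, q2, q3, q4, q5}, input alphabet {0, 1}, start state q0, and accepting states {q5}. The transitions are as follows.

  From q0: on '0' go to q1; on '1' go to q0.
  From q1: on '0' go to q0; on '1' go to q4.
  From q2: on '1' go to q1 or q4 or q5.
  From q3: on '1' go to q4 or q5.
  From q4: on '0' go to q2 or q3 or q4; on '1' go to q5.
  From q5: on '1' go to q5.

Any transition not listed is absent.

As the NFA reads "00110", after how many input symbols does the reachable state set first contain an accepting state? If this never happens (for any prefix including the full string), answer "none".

Start in {q0}.
Read '0': {q0} → {q1}.
Read '0': {q1} → {q0}.
Read '1': {q0} → {q0}.
Read '1': {q0} → {q0}.
Read '0': {q0} → {q1}.
No reachable set along the way intersects F.

none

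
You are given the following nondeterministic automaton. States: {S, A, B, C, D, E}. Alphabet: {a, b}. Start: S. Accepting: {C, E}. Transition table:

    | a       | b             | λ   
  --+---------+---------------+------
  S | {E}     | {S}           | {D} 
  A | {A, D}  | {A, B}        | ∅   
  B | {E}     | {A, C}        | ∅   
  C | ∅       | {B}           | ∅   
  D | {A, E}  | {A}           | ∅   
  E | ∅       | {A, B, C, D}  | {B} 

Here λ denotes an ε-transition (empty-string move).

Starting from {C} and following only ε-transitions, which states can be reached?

Begin with {C}.
No ε-moves leave this set, so the closure equals the set itself.

{C}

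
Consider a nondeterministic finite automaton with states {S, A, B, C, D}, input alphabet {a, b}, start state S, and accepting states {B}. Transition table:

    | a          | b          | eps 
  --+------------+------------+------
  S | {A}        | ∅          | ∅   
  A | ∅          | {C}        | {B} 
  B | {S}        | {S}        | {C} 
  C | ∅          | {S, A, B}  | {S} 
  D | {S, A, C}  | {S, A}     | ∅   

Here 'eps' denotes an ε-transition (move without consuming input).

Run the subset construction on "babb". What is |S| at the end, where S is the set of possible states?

0

Start in {S}.
Read 'b': {S} → ∅.
The set is empty and remains empty for the remaining 3 symbols.
That set has 0 states.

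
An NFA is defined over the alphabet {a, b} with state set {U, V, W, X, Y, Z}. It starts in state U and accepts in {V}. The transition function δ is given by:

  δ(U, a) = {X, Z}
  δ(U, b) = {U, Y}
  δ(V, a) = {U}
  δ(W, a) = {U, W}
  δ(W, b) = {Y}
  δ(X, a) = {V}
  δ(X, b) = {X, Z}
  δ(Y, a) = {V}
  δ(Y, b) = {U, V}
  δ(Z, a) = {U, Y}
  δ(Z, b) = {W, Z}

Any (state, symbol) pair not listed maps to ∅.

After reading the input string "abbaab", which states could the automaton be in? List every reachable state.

Start in {U}.
Read 'a': {U} → {X, Z}.
Read 'b': {X, Z} → {W, X, Z}.
Read 'b': {W, X, Z} → {W, X, Y, Z}.
Read 'a': {W, X, Y, Z} → {U, V, W, Y}.
Read 'a': {U, V, W, Y} → {U, V, W, X, Z}.
Read 'b': {U, V, W, X, Z} → {U, W, X, Y, Z}.

{U, W, X, Y, Z}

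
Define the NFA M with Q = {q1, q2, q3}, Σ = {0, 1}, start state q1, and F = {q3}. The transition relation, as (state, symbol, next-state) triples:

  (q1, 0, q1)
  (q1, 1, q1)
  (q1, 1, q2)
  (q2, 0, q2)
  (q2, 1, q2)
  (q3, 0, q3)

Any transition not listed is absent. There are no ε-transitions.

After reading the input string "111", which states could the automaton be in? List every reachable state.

Start in {q1}.
Read '1': q1→{q1, q2}; now {q1, q2}.
Read '1': q1→{q1, q2}, q2→{q2}; now {q1, q2}.
Read '1': q1→{q1, q2}, q2→{q2}; now {q1, q2}.

{q1, q2}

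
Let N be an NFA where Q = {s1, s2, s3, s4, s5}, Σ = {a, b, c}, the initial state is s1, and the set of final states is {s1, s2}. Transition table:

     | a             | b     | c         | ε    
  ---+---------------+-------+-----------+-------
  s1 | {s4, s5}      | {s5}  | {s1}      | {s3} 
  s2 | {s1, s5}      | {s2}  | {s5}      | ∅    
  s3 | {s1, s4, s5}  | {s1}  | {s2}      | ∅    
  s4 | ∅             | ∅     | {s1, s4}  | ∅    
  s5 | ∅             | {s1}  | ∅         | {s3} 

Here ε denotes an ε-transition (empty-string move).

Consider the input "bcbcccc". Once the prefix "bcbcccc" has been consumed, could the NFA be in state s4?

Start: ε-closure({s1}) = {s1, s3}.
Read 'b': s1→{s5}, s3→{s1}; union {s1, s5}; ε-closure = {s1, s3, s5}.
Read 'c': s1→{s1}, s3→{s2}, s5→∅; union {s1, s2}; ε-closure = {s1, s2, s3}.
Read 'b': s1→{s5}, s2→{s2}, s3→{s1}; union {s1, s2, s5}; ε-closure = {s1, s2, s3, s5}.
Read 'c': s1→{s1}, s2→{s5}, s3→{s2}, s5→∅; union {s1, s2, s5}; ε-closure = {s1, s2, s3, s5}.
Read 'c': s1→{s1}, s2→{s5}, s3→{s2}, s5→∅; union {s1, s2, s5}; ε-closure = {s1, s2, s3, s5}.
Read 'c': s1→{s1}, s2→{s5}, s3→{s2}, s5→∅; union {s1, s2, s5}; ε-closure = {s1, s2, s3, s5}.
Read 'c': s1→{s1}, s2→{s5}, s3→{s2}, s5→∅; union {s1, s2, s5}; ε-closure = {s1, s2, s3, s5}.
State s4 is not in {s1, s2, s3, s5}.

No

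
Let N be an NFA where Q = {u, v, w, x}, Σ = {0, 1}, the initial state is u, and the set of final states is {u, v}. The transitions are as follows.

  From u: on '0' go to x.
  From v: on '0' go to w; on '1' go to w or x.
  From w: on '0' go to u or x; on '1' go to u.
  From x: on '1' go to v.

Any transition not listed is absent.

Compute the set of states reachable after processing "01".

Start in {u}.
Read '0': u→{x}; now {x}.
Read '1': x→{v}; now {v}.

{v}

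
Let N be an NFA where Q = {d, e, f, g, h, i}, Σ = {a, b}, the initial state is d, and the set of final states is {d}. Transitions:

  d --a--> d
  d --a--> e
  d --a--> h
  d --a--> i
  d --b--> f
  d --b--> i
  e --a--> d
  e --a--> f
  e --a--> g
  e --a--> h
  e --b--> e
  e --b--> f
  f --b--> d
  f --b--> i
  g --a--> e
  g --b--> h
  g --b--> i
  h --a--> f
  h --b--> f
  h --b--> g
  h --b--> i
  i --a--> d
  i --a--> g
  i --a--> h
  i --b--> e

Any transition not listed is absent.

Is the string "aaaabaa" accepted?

Yes

Start in {d}.
Read 'a': {d} → {d, e, h, i}.
Read 'a': {d, e, h, i} → {d, e, f, g, h, i}.
Read 'a': {d, e, f, g, h, i} → {d, e, f, g, h, i}.
Read 'a': {d, e, f, g, h, i} → {d, e, f, g, h, i}.
Read 'b': {d, e, f, g, h, i} → {d, e, f, g, h, i}.
Read 'a': {d, e, f, g, h, i} → {d, e, f, g, h, i}.
Read 'a': {d, e, f, g, h, i} → {d, e, f, g, h, i}.
The final set {d, e, f, g, h, i} contains the accepting state d.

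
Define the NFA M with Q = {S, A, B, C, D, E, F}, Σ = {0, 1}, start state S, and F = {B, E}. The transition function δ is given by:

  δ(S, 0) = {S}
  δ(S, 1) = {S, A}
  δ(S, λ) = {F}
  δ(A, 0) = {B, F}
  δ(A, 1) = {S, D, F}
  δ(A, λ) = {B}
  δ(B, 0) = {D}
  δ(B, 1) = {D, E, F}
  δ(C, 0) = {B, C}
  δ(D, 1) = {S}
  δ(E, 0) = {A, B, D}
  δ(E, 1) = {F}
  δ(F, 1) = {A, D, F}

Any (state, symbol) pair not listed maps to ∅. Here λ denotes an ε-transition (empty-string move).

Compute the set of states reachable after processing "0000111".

{S, A, B, D, E, F}

Start: ε-closure({S}) = {S, F}.
Read '0': {S, F} → {S, F}.
Read '0': {S, F} → {S, F}.
Read '0': {S, F} → {S, F}.
Read '0': {S, F} → {S, F}.
Read '1': {S, F} → {S, A, B, D, F}.
Read '1': {S, A, B, D, F} → {S, A, B, D, E, F}.
Read '1': {S, A, B, D, E, F} → {S, A, B, D, E, F}.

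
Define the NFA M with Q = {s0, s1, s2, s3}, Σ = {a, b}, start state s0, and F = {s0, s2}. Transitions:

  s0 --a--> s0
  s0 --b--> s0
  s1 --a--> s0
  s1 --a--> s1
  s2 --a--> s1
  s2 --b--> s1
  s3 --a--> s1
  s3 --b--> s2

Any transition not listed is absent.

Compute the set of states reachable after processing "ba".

Start in {s0}.
Read 'b': s0→{s0}; now {s0}.
Read 'a': s0→{s0}; now {s0}.

{s0}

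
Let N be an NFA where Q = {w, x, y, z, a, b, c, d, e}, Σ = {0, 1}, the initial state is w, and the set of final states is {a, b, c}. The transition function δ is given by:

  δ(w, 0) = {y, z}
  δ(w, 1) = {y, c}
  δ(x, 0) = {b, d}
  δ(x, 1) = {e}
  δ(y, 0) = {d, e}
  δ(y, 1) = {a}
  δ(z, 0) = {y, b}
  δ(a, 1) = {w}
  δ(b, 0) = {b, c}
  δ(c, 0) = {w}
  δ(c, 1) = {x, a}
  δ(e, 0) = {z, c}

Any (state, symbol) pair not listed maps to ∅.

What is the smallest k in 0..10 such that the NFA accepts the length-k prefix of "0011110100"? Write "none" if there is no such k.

Start in {w}.
Read '0': w→{y, z}; now {y, z}.
Read '0': y→{d, e}, z→{y, b}; now {y, b, d, e}.
None of the earlier sets intersect F, but {y, b, d, e} does.

2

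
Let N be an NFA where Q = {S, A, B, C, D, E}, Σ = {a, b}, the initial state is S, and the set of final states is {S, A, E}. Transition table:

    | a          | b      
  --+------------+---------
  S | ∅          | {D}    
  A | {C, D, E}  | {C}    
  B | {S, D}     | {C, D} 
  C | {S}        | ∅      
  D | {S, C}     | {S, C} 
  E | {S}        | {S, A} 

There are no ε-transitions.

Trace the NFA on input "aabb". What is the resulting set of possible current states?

∅

Start in {S}.
Read 'a': {S} → ∅.
The set is empty and remains empty for the remaining 3 symbols.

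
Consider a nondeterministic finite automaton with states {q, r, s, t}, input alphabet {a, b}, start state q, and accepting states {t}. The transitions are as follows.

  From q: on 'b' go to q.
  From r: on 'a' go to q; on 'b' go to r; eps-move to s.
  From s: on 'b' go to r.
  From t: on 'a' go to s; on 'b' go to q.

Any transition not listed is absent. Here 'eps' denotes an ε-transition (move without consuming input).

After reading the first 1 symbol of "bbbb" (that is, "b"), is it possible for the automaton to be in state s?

No

Start in {q}.
Read 'b': {q} → {q}.
State s is not in {q}.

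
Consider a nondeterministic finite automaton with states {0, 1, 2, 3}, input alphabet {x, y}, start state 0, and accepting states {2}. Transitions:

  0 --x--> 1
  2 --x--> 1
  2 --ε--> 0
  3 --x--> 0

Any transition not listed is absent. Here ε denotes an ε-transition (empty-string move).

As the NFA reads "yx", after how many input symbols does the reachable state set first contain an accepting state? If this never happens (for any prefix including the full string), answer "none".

none

Start in {0}.
Read 'y': {0} → ∅.
The set is empty and remains empty for the remaining 1 symbol.
No reachable set along the way intersects F.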